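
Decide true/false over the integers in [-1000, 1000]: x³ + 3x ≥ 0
The claim fails at x = -1:
x = -1: LHS = (-1)³ + 3·(-1) = -4; -4 ≥ 0 — FAILS

Because a single integer refutes it, the statement is false.

Answer: False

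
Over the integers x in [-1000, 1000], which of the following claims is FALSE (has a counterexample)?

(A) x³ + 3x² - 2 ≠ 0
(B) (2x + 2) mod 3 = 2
(A) x = -1: LHS = (-1)³ + 3·(-1)² - 2 = 0; 0 ≠ 0 — FAILS
(B) x = 1: LHS = (2·1 + 2) mod 3 = 4 mod 3 = 1; 1 = 2 — FAILS

Answer: Both A and B are false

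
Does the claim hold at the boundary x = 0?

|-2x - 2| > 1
x = 0: LHS = |-2·0 - 2| = |-2| = 2; 2 > 1 — holds

The relation is satisfied at x = 0.

Answer: Yes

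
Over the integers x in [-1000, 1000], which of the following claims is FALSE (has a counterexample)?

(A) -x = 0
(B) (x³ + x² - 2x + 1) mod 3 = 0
(A) x = 1: -1 = 0 — FAILS
(B) x = 0: LHS = (0³ + 0² - 2·0 + 1) mod 3 = 1 mod 3 = 1; 1 = 0 — FAILS

Answer: Both A and B are false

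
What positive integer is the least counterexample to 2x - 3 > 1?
Testing positive integers:
x = 1: LHS = 2·1 - 3 = -1; -1 > 1 — FAILS  ← smallest positive counterexample

Answer: x = 1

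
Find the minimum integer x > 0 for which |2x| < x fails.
Testing positive integers:
x = 1: LHS = |2·1| = |2| = 2; 2 < 1 — FAILS  ← smallest positive counterexample

Answer: x = 1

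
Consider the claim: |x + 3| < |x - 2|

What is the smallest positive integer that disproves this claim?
Testing positive integers:
x = 1: LHS = |1 + 3| = |4| = 4, RHS = |1 - 2| = |-1| = 1; 4 < 1 — FAILS  ← smallest positive counterexample

Answer: x = 1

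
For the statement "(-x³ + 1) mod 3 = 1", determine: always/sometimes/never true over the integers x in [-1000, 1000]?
Holds at x = 0: LHS = (-0³ + 1) mod 3 = 1 mod 3 = 1; 1 = 1 — holds
Fails at x = 1: LHS = (-1³ + 1) mod 3 = 0 mod 3 = 0; 0 = 1 — FAILS
It is satisfied by some integers in the range but not all.

Answer: Sometimes true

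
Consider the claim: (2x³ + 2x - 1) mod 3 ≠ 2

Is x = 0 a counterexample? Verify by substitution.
Substitute x = 0 into the relation:
x = 0: LHS = (2·0³ + 2·0 - 1) mod 3 = (-1) mod 3 = 2; 2 ≠ 2 — FAILS

Since the claim fails at x = 0, this value is a counterexample.

Answer: Yes, x = 0 is a counterexample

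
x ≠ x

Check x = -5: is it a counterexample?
Substitute x = -5 into the relation:
x = -5: -5 ≠ -5 — FAILS

Since the claim fails at x = -5, this value is a counterexample.

Answer: Yes, x = -5 is a counterexample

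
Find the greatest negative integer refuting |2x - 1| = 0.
Testing negative integers from -1 downward:
x = -1: LHS = |2·(-1) - 1| = |-3| = 3; 3 = 0 — FAILS  ← closest negative counterexample to 0

Answer: x = -1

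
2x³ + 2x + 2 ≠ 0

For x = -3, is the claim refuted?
Substitute x = -3 into the relation:
x = -3: LHS = 2·(-3)³ + 2·(-3) + 2 = -58; -58 ≠ 0 — holds

The relation holds at x = -3, so it is not a counterexample.

Answer: No, x = -3 is not a counterexample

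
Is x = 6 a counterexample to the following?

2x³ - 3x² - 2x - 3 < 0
Substitute x = 6 into the relation:
x = 6: LHS = 2·6³ - 3·6² - 2·6 - 3 = 309; 309 < 0 — FAILS

Since the claim fails at x = 6, this value is a counterexample.

Answer: Yes, x = 6 is a counterexample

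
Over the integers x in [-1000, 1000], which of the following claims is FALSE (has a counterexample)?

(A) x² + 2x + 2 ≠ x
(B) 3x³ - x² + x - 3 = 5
(A) Over all integers in [-1000, 1000], LHS − RHS is always positive; it is smallest at x = 0, where it equals 2:
x = 0: LHS = 0² + 2·0 + 2 = 2; 2 ≠ 0 — holds
At the ends of the range:
x = -1000: LHS = (-1000)² + 2·(-1000) + 2 = 998002; 998002 ≠ -1000 — holds
x = 1000: LHS = 1000² + 2·1000 + 2 = 1002002; 1002002 ≠ 1000 — holds
Hence LHS − RHS is never 0, i.e. the two sides are never equal, so the relation holds for every integer in [-1000, 1000].

(B) x = 0: LHS = 3·0³ - 0² + 0 - 3 = -3; -3 = 5 — FAILS

Only (B) has a counterexample.

Answer: B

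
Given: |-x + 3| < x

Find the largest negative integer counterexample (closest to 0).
Testing negative integers from -1 downward:
x = -1: LHS = |-(-1) + 3| = |4| = 4; 4 < -1 — FAILS  ← closest negative counterexample to 0

Answer: x = -1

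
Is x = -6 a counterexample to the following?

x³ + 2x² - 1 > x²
Substitute x = -6 into the relation:
x = -6: LHS = (-6)³ + 2·(-6)² - 1 = -145, RHS = (-6)² = 36; -145 > 36 — FAILS

Since the claim fails at x = -6, this value is a counterexample.

Answer: Yes, x = -6 is a counterexample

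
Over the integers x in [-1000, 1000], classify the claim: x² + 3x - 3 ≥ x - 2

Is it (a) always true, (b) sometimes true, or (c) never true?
Holds at x = 1: LHS = 1² + 3·1 - 3 = 1, RHS = 1 - 2 = -1; 1 ≥ -1 — holds
Fails at x = 0: LHS = 0² + 3·0 - 3 = -3, RHS = 0 - 2 = -2; -3 ≥ -2 — FAILS
It is satisfied by some integers in the range but not all.

Answer: Sometimes true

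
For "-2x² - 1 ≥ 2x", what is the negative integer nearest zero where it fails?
Testing negative integers from -1 downward:
x = -1: LHS = -2·(-1)² - 1 = -3, RHS = 2·(-1) = -2; -3 ≥ -2 — FAILS  ← closest negative counterexample to 0

Answer: x = -1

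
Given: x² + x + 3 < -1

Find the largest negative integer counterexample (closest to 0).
Testing negative integers from -1 downward:
x = -1: LHS = (-1)² + (-1) + 3 = 3; 3 < -1 — FAILS  ← closest negative counterexample to 0

Answer: x = -1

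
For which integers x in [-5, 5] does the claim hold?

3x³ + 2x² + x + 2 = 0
Holds for: {-1}
Fails for: {-5, -4, -3, -2, 0, 1, 2, 3, 4, 5}

Answer: {-1}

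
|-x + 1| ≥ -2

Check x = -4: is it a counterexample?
Substitute x = -4 into the relation:
x = -4: LHS = |-(-4) + 1| = |5| = 5; 5 ≥ -2 — holds

The relation holds at x = -4, so it is not a counterexample.

Answer: No, x = -4 is not a counterexample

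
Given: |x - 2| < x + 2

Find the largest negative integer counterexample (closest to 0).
Testing negative integers from -1 downward:
x = -1: LHS = |(-1) - 2| = |-3| = 3, RHS = (-1) + 2 = 1; 3 < 1 — FAILS  ← closest negative counterexample to 0

Answer: x = -1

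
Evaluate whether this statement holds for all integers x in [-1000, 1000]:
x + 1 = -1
The claim fails at x = 0:
x = 0: LHS = 0 + 1 = 1; 1 = -1 — FAILS

Because a single integer refutes it, the statement is false.

Answer: False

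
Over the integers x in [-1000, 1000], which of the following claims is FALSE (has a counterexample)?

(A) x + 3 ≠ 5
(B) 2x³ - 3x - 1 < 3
(A) x = 2: LHS = 2 + 3 = 5; 5 ≠ 5 — FAILS
(B) x = 2: LHS = 2·2³ - 3·2 - 1 = 9; 9 < 3 — FAILS

Answer: Both A and B are false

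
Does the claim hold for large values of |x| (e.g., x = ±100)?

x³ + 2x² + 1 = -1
x = 100: LHS = 100³ + 2·100² + 1 = 1020001; 1020001 = -1 — FAILS
x = -100: LHS = (-100)³ + 2·(-100)² + 1 = -979999; -979999 = -1 — FAILS

Answer: No, fails for both x = 100 and x = -100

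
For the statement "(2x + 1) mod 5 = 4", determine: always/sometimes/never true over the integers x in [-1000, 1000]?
Holds at x = -1: LHS = (2·(-1) + 1) mod 5 = (-1) mod 5 = 4; 4 = 4 — holds
Fails at x = 0: LHS = (2·0 + 1) mod 5 = 1 mod 5 = 1; 1 = 4 — FAILS
It is satisfied by some integers in the range but not all.

Answer: Sometimes true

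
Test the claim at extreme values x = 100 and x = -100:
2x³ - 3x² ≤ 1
x = 100: LHS = 2·100³ - 3·100² = 1970000; 1970000 ≤ 1 — FAILS
x = -100: LHS = 2·(-100)³ - 3·(-100)² = -2030000; -2030000 ≤ 1 — holds

Answer: Partially: fails for x = 100, holds for x = -100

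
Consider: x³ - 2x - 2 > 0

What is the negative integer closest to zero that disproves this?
Testing negative integers from -1 downward:
x = -1: LHS = (-1)³ - 2·(-1) - 2 = -1; -1 > 0 — FAILS  ← closest negative counterexample to 0

Answer: x = -1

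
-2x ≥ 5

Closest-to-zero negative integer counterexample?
Testing negative integers from -1 downward:
x = -1: LHS = -2·(-1) = 2; 2 ≥ 5 — FAILS  ← closest negative counterexample to 0

Answer: x = -1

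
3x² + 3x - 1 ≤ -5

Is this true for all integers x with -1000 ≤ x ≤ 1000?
The claim fails at x = 0:
x = 0: LHS = 3·0² + 3·0 - 1 = -1; -1 ≤ -5 — FAILS

Because a single integer refutes it, the statement is false.

Answer: False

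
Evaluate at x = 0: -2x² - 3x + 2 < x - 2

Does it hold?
x = 0: LHS = -2·0² - 3·0 + 2 = 2, RHS = 0 - 2 = -2; 2 < -2 — FAILS

The relation fails at x = 0, so x = 0 is a counterexample.

Answer: No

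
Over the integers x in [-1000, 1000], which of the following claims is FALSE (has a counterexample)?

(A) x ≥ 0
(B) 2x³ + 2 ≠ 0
(A) x = -1: -1 ≥ 0 — FAILS
(B) x = -1: LHS = 2·(-1)³ + 2 = 0; 0 ≠ 0 — FAILS

Answer: Both A and B are false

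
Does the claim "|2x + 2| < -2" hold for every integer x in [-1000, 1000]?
The claim fails at x = 0:
x = 0: LHS = |2·0 + 2| = |2| = 2; 2 < -2 — FAILS

Because a single integer refutes it, the statement is false.

Answer: False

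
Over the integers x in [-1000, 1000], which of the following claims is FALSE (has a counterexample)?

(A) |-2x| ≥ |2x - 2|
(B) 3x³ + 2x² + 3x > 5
(A) x = 0: LHS = |-2·0| = |0| = 0, RHS = |2·0 - 2| = |-2| = 2; 0 ≥ 2 — FAILS
(B) x = 0: LHS = 3·0³ + 2·0² + 3·0 = 0; 0 > 5 — FAILS

Answer: Both A and B are false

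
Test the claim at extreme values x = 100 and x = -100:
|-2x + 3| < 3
x = 100: LHS = |-2·100 + 3| = |-197| = 197; 197 < 3 — FAILS
x = -100: LHS = |-2·(-100) + 3| = |203| = 203; 203 < 3 — FAILS

Answer: No, fails for both x = 100 and x = -100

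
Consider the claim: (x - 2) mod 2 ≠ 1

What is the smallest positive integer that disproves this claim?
Testing positive integers:
x = 1: LHS = (1 - 2) mod 2 = (-1) mod 2 = 1; 1 ≠ 1 — FAILS  ← smallest positive counterexample

Answer: x = 1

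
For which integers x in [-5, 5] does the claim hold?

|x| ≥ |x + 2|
Holds for: {-5, -4, -3, -2, -1}
Fails for: {0, 1, 2, 3, 4, 5}

Answer: {-5, -4, -3, -2, -1}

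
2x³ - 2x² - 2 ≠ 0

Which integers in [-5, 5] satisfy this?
Track d = LHS − RHS over the integers in [-5, 5]. Equality would need d = 0, but d changes sign only between consecutive integers, jumping over 0:
x = 1: LHS = 2·1³ - 2·1² - 2 = -2; -2 ≠ 0 — holds  (d = -2)
x = 2: LHS = 2·2³ - 2·2² - 2 = 6; 6 ≠ 0 — holds  (d = 6)
Away from these crossings d keeps a constant sign, and checking every integer in [-5, 5] confirms d ≠ 0 throughout. Hence the two sides are never equal, so the relation holds for every integer in [-5, 5].

Answer: All integers in [-5, 5]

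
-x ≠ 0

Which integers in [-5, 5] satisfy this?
Holds for: {-5, -4, -3, -2, -1, 1, 2, 3, 4, 5}
Fails for: {0}

Answer: {-5, -4, -3, -2, -1, 1, 2, 3, 4, 5}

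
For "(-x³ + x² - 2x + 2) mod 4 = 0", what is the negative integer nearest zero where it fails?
Testing negative integers from -1 downward:
x = -1: LHS = (-(-1)³ + (-1)² - 2·(-1) + 2) mod 4 = 6 mod 4 = 2; 2 = 0 — FAILS  ← closest negative counterexample to 0

Answer: x = -1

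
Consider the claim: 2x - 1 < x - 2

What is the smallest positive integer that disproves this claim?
Testing positive integers:
x = 1: LHS = 2·1 - 1 = 1, RHS = 1 - 2 = -1; 1 < -1 — FAILS  ← smallest positive counterexample

Answer: x = 1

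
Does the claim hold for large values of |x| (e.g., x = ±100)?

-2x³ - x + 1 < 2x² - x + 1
x = 100: LHS = -2·100³ - 100 + 1 = -2000099, RHS = 2·100² - 100 + 1 = 19901; -2000099 < 19901 — holds
x = -100: LHS = -2·(-100)³ - (-100) + 1 = 2000101, RHS = 2·(-100)² - (-100) + 1 = 20101; 2000101 < 20101 — FAILS

Answer: Partially: holds for x = 100, fails for x = -100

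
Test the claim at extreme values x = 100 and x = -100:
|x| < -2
x = 100: LHS = |100| = 100; 100 < -2 — FAILS
x = -100: LHS = |-100| = 100; 100 < -2 — FAILS

Answer: No, fails for both x = 100 and x = -100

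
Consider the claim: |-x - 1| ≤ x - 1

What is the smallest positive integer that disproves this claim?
Testing positive integers:
x = 1: LHS = |-1 - 1| = |-2| = 2, RHS = 1 - 1 = 0; 2 ≤ 0 — FAILS  ← smallest positive counterexample

Answer: x = 1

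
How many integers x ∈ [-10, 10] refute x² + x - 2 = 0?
Counterexamples in [-10, 10]: {-10, -9, -8, -7, -6, -5, -4, -3, -1, 0, 2, 3, 4, 5, 6, 7, 8, 9, 10}.

Counting them gives 19 values.

Answer: 19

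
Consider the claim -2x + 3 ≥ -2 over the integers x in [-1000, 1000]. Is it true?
The claim fails at x = 3:
x = 3: LHS = -2·3 + 3 = -3; -3 ≥ -2 — FAILS

Because a single integer refutes it, the statement is false.

Answer: False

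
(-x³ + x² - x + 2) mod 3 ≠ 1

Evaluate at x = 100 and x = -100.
x = 100: LHS = (-100³ + 100² - 100 + 2) mod 3 = (-990098) mod 3 = 1; 1 ≠ 1 — FAILS
x = -100: LHS = (-(-100)³ + (-100)² - (-100) + 2) mod 3 = 1010102 mod 3 = 2; 2 ≠ 1 — holds

Answer: Partially: fails for x = 100, holds for x = -100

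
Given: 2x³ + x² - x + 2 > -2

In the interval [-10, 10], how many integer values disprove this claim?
Counterexamples in [-10, 10]: {-10, -9, -8, -7, -6, -5, -4, -3, -2}.

Counting them gives 9 values.

Answer: 9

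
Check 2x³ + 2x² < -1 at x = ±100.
x = 100: LHS = 2·100³ + 2·100² = 2020000; 2020000 < -1 — FAILS
x = -100: LHS = 2·(-100)³ + 2·(-100)² = -1980000; -1980000 < -1 — holds

Answer: Partially: fails for x = 100, holds for x = -100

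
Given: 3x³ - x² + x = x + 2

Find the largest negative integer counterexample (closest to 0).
Testing negative integers from -1 downward:
x = -1: LHS = 3·(-1)³ - (-1)² + (-1) = -5, RHS = (-1) + 2 = 1; -5 = 1 — FAILS  ← closest negative counterexample to 0

Answer: x = -1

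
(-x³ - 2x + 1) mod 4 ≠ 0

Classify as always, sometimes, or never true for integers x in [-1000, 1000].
Holds at x = 0: LHS = (-0³ - 2·0 + 1) mod 4 = 1 mod 4 = 1; 1 ≠ 0 — holds
Fails at x = -1: LHS = (-(-1)³ - 2·(-1) + 1) mod 4 = 4 mod 4 = 0; 0 ≠ 0 — FAILS
It is satisfied by some integers in the range but not all.

Answer: Sometimes true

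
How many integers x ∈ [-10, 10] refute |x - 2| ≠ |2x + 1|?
Counterexamples in [-10, 10]: {-3}.

Counting them gives 1 values.

Answer: 1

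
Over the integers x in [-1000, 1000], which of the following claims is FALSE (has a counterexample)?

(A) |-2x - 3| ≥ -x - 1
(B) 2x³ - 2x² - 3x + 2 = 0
(A) Over all integers in [-1000, 1000], LHS − RHS is smallest at x = -2, where it equals 0:
x = -2: LHS = |-2·(-2) - 3| = |1| = 1, RHS = -(-2) - 1 = 1; 1 ≥ 1 — holds
At the ends of the range:
x = -1000: LHS = |-2·(-1000) - 3| = |1997| = 1997, RHS = -(-1000) - 1 = 999; 1997 ≥ 999 — holds
x = 1000: LHS = |-2·1000 - 3| = |-2003| = 2003, RHS = -1000 - 1 = -1001; 2003 ≥ -1001 — holds
Hence LHS − RHS is never negative, i.e. LHS ≥ RHS throughout, so the relation holds for every integer in [-1000, 1000].

(B) x = 0: LHS = 2·0³ - 2·0² - 3·0 + 2 = 2; 2 = 0 — FAILS

Only (B) has a counterexample.

Answer: B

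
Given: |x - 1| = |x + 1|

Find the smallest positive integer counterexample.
Testing positive integers:
x = 1: LHS = |1 - 1| = |0| = 0, RHS = |1 + 1| = |2| = 2; 0 = 2 — FAILS  ← smallest positive counterexample

Answer: x = 1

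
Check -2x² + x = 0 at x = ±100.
x = 100: LHS = -2·100² + 100 = -19900; -19900 = 0 — FAILS
x = -100: LHS = -2·(-100)² + (-100) = -20100; -20100 = 0 — FAILS

Answer: No, fails for both x = 100 and x = -100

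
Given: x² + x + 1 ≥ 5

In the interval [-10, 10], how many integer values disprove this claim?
Counterexamples in [-10, 10]: {-2, -1, 0, 1}.

Counting them gives 4 values.

Answer: 4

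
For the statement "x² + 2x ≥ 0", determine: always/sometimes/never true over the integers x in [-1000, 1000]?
Holds at x = 0: LHS = 0² + 2·0 = 0; 0 ≥ 0 — holds
Fails at x = -1: LHS = (-1)² + 2·(-1) = -1; -1 ≥ 0 — FAILS
It is satisfied by some integers in the range but not all.

Answer: Sometimes true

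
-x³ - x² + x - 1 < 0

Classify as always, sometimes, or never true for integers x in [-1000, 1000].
Holds at x = 0: LHS = -0³ - 0² + 0 - 1 = -1; -1 < 0 — holds
Fails at x = -2: LHS = -(-2)³ - (-2)² + (-2) - 1 = 1; 1 < 0 — FAILS
It is satisfied by some integers in the range but not all.

Answer: Sometimes true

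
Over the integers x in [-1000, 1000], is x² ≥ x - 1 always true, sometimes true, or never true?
Over all integers in [-1000, 1000], LHS − RHS is smallest at x = 0, where it equals 1:
x = 0: LHS = 0² = 0, RHS = 0 - 1 = -1; 0 ≥ -1 — holds
At the ends of the range:
x = -1000: LHS = (-1000)² = 1000000, RHS = (-1000) - 1 = -1001; 1000000 ≥ -1001 — holds
x = 1000: LHS = 1000² = 1000000, RHS = 1000 - 1 = 999; 1000000 ≥ 999 — holds
Hence LHS − RHS is never negative, i.e. LHS ≥ RHS throughout, so the relation holds for every integer in [-1000, 1000].

No counterexample exists.

Answer: Always true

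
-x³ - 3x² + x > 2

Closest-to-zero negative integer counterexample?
Testing negative integers from -1 downward:
x = -1: LHS = -(-1)³ - 3·(-1)² + (-1) = -3; -3 > 2 — FAILS  ← closest negative counterexample to 0

Answer: x = -1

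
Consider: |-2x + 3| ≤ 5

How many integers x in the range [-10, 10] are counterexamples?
Counterexamples in [-10, 10]: {-10, -9, -8, -7, -6, -5, -4, -3, -2, 5, 6, 7, 8, 9, 10}.

Counting them gives 15 values.

Answer: 15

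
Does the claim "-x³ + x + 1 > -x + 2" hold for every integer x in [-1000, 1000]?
The claim fails at x = 0:
x = 0: LHS = -0³ + 0 + 1 = 1, RHS = -0 + 2 = 2; 1 > 2 — FAILS

Because a single integer refutes it, the statement is false.

Answer: False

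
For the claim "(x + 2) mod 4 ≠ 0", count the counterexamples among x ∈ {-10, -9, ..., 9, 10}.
Counterexamples in [-10, 10]: {-10, -6, -2, 2, 6, 10}.

Counting them gives 6 values.

Answer: 6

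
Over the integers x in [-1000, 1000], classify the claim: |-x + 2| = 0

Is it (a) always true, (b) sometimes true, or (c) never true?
Holds at x = 2: LHS = |-2 + 2| = |0| = 0; 0 = 0 — holds
Fails at x = 0: LHS = |-0 + 2| = |2| = 2; 2 = 0 — FAILS
It is satisfied by some integers in the range but not all.

Answer: Sometimes true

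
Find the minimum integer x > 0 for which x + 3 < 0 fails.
Testing positive integers:
x = 1: LHS = 1 + 3 = 4; 4 < 0 — FAILS  ← smallest positive counterexample

Answer: x = 1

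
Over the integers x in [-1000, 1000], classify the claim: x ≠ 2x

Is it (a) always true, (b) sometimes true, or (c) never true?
Holds at x = 1: RHS = 2·1 = 2; 1 ≠ 2 — holds
Fails at x = 0: RHS = 2·0 = 0; 0 ≠ 0 — FAILS
It is satisfied by some integers in the range but not all.

Answer: Sometimes true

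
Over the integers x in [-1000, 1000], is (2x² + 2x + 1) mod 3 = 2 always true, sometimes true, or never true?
Holds at x = 1: LHS = (2·1² + 2·1 + 1) mod 3 = 5 mod 3 = 2; 2 = 2 — holds
Fails at x = 0: LHS = (2·0² + 2·0 + 1) mod 3 = 1 mod 3 = 1; 1 = 2 — FAILS
It is satisfied by some integers in the range but not all.

Answer: Sometimes true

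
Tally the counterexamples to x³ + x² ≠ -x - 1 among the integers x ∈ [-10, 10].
Counterexamples in [-10, 10]: {-1}.

Counting them gives 1 values.

Answer: 1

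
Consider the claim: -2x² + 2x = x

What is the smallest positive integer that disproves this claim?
Testing positive integers:
x = 1: LHS = -2·1² + 2·1 = 0; 0 = 1 — FAILS  ← smallest positive counterexample

Answer: x = 1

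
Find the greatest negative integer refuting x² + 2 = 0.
Testing negative integers from -1 downward:
x = -1: LHS = (-1)² + 2 = 3; 3 = 0 — FAILS  ← closest negative counterexample to 0

Answer: x = -1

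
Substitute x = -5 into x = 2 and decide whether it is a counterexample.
Substitute x = -5 into the relation:
x = -5: -5 = 2 — FAILS

Since the claim fails at x = -5, this value is a counterexample.

Answer: Yes, x = -5 is a counterexample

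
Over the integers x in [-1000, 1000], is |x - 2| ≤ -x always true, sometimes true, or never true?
Over all integers in [-1000, 1000], LHS − RHS is smallest at x = 0, where it equals 2:
x = 0: LHS = |0 - 2| = |-2| = 2, RHS = -0 = 0; 2 ≤ 0 — FAILS
At the ends of the range:
x = -1000: LHS = |(-1000) - 2| = |-1002| = 1002, RHS = -(-1000) = 1000; 1002 ≤ 1000 — FAILS
x = 1000: LHS = |1000 - 2| = |998| = 998; 998 ≤ -1000 — FAILS
Hence LHS − RHS is never zero or negative, i.e. LHS > RHS throughout, so the claimed relation (≤) fails for every integer in [-1000, 1000].

No integer in the range satisfies it.

Answer: Never true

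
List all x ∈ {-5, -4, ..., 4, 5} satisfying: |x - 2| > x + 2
Holds for: {-5, -4, -3, -2, -1}
Fails for: {0, 1, 2, 3, 4, 5}

Answer: {-5, -4, -3, -2, -1}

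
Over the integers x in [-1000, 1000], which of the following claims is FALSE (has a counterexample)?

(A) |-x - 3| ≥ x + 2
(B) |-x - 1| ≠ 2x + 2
(A) Over all integers in [-1000, 1000], LHS − RHS is smallest at x = 0, where it equals 1:
x = 0: LHS = |-0 - 3| = |-3| = 3, RHS = 0 + 2 = 2; 3 ≥ 2 — holds
At the ends of the range:
x = -1000: LHS = |-(-1000) - 3| = |997| = 997, RHS = (-1000) + 2 = -998; 997 ≥ -998 — holds
x = 1000: LHS = |-1000 - 3| = |-1003| = 1003, RHS = 1000 + 2 = 1002; 1003 ≥ 1002 — holds
Hence LHS − RHS is never negative, i.e. LHS ≥ RHS throughout, so the relation holds for every integer in [-1000, 1000].

(B) x = -1: LHS = |-(-1) - 1| = |0| = 0, RHS = 2·(-1) + 2 = 0; 0 ≠ 0 — FAILS

Only (B) has a counterexample.

Answer: B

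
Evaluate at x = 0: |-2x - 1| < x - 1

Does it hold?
x = 0: LHS = |-2·0 - 1| = |-1| = 1, RHS = 0 - 1 = -1; 1 < -1 — FAILS

The relation fails at x = 0, so x = 0 is a counterexample.

Answer: No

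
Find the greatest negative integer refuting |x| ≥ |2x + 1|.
Testing negative integers from -1 downward:
x = -1: LHS = |-1| = 1, RHS = |2·(-1) + 1| = |-1| = 1; 1 ≥ 1 — holds
x = -2: LHS = |-2| = 2, RHS = |2·(-2) + 1| = |-3| = 3; 2 ≥ 3 — FAILS  ← closest negative counterexample to 0

Answer: x = -2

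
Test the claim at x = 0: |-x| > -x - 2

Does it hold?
x = 0: LHS = |-0| = |0| = 0, RHS = -0 - 2 = -2; 0 > -2 — holds

The relation is satisfied at x = 0.

Answer: Yes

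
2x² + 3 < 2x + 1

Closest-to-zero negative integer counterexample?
Testing negative integers from -1 downward:
x = -1: LHS = 2·(-1)² + 3 = 5, RHS = 2·(-1) + 1 = -1; 5 < -1 — FAILS  ← closest negative counterexample to 0

Answer: x = -1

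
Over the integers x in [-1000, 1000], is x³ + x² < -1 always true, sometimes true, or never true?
Holds at x = -2: LHS = (-2)³ + (-2)² = -4; -4 < -1 — holds
Fails at x = 0: LHS = 0³ + 0² = 0; 0 < -1 — FAILS
It is satisfied by some integers in the range but not all.

Answer: Sometimes true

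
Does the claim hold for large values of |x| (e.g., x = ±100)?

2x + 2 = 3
x = 100: LHS = 2·100 + 2 = 202; 202 = 3 — FAILS
x = -100: LHS = 2·(-100) + 2 = -198; -198 = 3 — FAILS

Answer: No, fails for both x = 100 and x = -100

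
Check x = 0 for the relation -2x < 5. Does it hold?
x = 0: LHS = -2·0 = 0; 0 < 5 — holds

The relation is satisfied at x = 0.

Answer: Yes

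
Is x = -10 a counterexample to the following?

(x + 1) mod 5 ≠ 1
Substitute x = -10 into the relation:
x = -10: LHS = ((-10) + 1) mod 5 = (-9) mod 5 = 1; 1 ≠ 1 — FAILS

Since the claim fails at x = -10, this value is a counterexample.

Answer: Yes, x = -10 is a counterexample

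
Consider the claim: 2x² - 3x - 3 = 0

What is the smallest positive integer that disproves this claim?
Testing positive integers:
x = 1: LHS = 2·1² - 3·1 - 3 = -4; -4 = 0 — FAILS  ← smallest positive counterexample

Answer: x = 1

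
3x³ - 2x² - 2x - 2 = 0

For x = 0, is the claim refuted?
Substitute x = 0 into the relation:
x = 0: LHS = 3·0³ - 2·0² - 2·0 - 2 = -2; -2 = 0 — FAILS

Since the claim fails at x = 0, this value is a counterexample.

Answer: Yes, x = 0 is a counterexample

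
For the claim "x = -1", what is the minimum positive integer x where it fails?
Testing positive integers:
x = 1: 1 = -1 — FAILS  ← smallest positive counterexample

Answer: x = 1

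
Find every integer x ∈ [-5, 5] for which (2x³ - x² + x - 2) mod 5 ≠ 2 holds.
Holds for: {-5, -4, -2, -1, 0, 1, 3, 4, 5}
Fails for: {-3, 2}

Answer: {-5, -4, -2, -1, 0, 1, 3, 4, 5}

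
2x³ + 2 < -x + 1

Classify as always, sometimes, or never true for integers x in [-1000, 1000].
Holds at x = -1: LHS = 2·(-1)³ + 2 = 0, RHS = -(-1) + 1 = 2; 0 < 2 — holds
Fails at x = 0: LHS = 2·0³ + 2 = 2, RHS = -0 + 1 = 1; 2 < 1 — FAILS
It is satisfied by some integers in the range but not all.

Answer: Sometimes true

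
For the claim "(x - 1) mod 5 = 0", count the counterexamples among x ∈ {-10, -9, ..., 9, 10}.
Counterexamples in [-10, 10]: {-10, -8, -7, -6, -5, -3, -2, -1, 0, 2, 3, 4, 5, 7, 8, 9, 10}.

Counting them gives 17 values.

Answer: 17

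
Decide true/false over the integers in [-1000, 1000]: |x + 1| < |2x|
The claim fails at x = 0:
x = 0: LHS = |0 + 1| = |1| = 1, RHS = |2·0| = |0| = 0; 1 < 0 — FAILS

Because a single integer refutes it, the statement is false.

Answer: False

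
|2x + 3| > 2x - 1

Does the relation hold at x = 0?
x = 0: LHS = |2·0 + 3| = |3| = 3, RHS = 2·0 - 1 = -1; 3 > -1 — holds

The relation is satisfied at x = 0.

Answer: Yes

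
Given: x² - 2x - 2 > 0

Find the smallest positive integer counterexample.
Testing positive integers:
x = 1: LHS = 1² - 2·1 - 2 = -3; -3 > 0 — FAILS  ← smallest positive counterexample

Answer: x = 1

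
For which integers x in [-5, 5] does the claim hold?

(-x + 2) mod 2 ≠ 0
Holds for: {-5, -3, -1, 1, 3, 5}
Fails for: {-4, -2, 0, 2, 4}

Answer: {-5, -3, -1, 1, 3, 5}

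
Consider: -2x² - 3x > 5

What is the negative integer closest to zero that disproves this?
Testing negative integers from -1 downward:
x = -1: LHS = -2·(-1)² - 3·(-1) = 1; 1 > 5 — FAILS  ← closest negative counterexample to 0

Answer: x = -1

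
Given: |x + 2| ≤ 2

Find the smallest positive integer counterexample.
Testing positive integers:
x = 1: LHS = |1 + 2| = |3| = 3; 3 ≤ 2 — FAILS  ← smallest positive counterexample

Answer: x = 1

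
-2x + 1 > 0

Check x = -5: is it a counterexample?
Substitute x = -5 into the relation:
x = -5: LHS = -2·(-5) + 1 = 11; 11 > 0 — holds

The claim holds here, so x = -5 is not a counterexample. (A counterexample exists elsewhere, e.g. x = 1.)

Answer: No, x = -5 is not a counterexample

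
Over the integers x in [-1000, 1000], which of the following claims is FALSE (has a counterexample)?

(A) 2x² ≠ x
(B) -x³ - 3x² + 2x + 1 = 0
(A) x = 0: LHS = 2·0² = 0; 0 ≠ 0 — FAILS
(B) x = 0: LHS = -0³ - 3·0² + 2·0 + 1 = 1; 1 = 0 — FAILS

Answer: Both A and B are false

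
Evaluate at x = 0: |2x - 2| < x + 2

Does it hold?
x = 0: LHS = |2·0 - 2| = |-2| = 2, RHS = 0 + 2 = 2; 2 < 2 — FAILS

The relation fails at x = 0, so x = 0 is a counterexample.

Answer: No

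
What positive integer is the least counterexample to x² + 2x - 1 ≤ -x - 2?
Testing positive integers:
x = 1: LHS = 1² + 2·1 - 1 = 2, RHS = -1 - 2 = -3; 2 ≤ -3 — FAILS  ← smallest positive counterexample

Answer: x = 1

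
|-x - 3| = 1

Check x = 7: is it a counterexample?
Substitute x = 7 into the relation:
x = 7: LHS = |-7 - 3| = |-10| = 10; 10 = 1 — FAILS

Since the claim fails at x = 7, this value is a counterexample.

Answer: Yes, x = 7 is a counterexample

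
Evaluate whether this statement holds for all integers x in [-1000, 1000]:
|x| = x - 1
The claim fails at x = 0:
x = 0: LHS = |0| = 0, RHS = 0 - 1 = -1; 0 = -1 — FAILS

Because a single integer refutes it, the statement is false.

Answer: False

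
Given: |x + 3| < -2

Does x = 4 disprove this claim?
Substitute x = 4 into the relation:
x = 4: LHS = |4 + 3| = |7| = 7; 7 < -2 — FAILS

Since the claim fails at x = 4, this value is a counterexample.

Answer: Yes, x = 4 is a counterexample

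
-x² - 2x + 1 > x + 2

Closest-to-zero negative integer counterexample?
Testing negative integers from -1 downward:
x = -1: LHS = -(-1)² - 2·(-1) + 1 = 2, RHS = (-1) + 2 = 1; 2 > 1 — holds
x = -2: LHS = -(-2)² - 2·(-2) + 1 = 1, RHS = (-2) + 2 = 0; 1 > 0 — holds
x = -3: LHS = -(-3)² - 2·(-3) + 1 = -2, RHS = (-3) + 2 = -1; -2 > -1 — FAILS  ← closest negative counterexample to 0

Answer: x = -3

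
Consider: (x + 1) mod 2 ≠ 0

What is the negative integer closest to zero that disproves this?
Testing negative integers from -1 downward:
x = -1: LHS = ((-1) + 1) mod 2 = 0 mod 2 = 0; 0 ≠ 0 — FAILS  ← closest negative counterexample to 0

Answer: x = -1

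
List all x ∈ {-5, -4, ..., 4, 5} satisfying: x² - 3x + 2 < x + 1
Holds for: {1, 2, 3}
Fails for: {-5, -4, -3, -2, -1, 0, 4, 5}

Answer: {1, 2, 3}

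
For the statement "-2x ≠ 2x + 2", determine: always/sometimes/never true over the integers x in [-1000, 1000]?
Track d = LHS − RHS over the integers in [-1000, 1000]. Equality would need d = 0, but d changes sign only between consecutive integers, jumping over 0:
x = -1: LHS = -2·(-1) = 2, RHS = 2·(-1) + 2 = 0; 2 ≠ 0 — holds  (d = 2)
x = 0: LHS = -2·0 = 0, RHS = 2·0 + 2 = 2; 0 ≠ 2 — holds  (d = -2)
Away from these crossings d keeps a constant sign, and checking every integer in [-1000, 1000] confirms d ≠ 0 throughout. Hence the two sides are never equal, so the relation holds for every integer in [-1000, 1000].

No counterexample exists.

Answer: Always true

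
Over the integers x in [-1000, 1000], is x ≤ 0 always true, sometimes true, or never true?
Holds at x = 0: 0 ≤ 0 — holds
Fails at x = 1: 1 ≤ 0 — FAILS
It is satisfied by some integers in the range but not all.

Answer: Sometimes true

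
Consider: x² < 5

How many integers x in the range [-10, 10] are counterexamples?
Counterexamples in [-10, 10]: {-10, -9, -8, -7, -6, -5, -4, -3, 3, 4, 5, 6, 7, 8, 9, 10}.

Counting them gives 16 values.

Answer: 16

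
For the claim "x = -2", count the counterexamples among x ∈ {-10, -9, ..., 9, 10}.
Counterexamples in [-10, 10]: {-10, -9, -8, -7, -6, -5, -4, -3, -1, 0, 1, 2, 3, 4, 5, 6, 7, 8, 9, 10}.

Counting them gives 20 values.

Answer: 20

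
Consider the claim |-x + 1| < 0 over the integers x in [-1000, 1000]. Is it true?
The claim fails at x = 0:
x = 0: LHS = |-0 + 1| = |1| = 1; 1 < 0 — FAILS

Because a single integer refutes it, the statement is false.

Answer: False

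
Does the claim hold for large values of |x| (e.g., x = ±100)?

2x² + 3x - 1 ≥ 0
x = 100: LHS = 2·100² + 3·100 - 1 = 20299; 20299 ≥ 0 — holds
x = -100: LHS = 2·(-100)² + 3·(-100) - 1 = 19699; 19699 ≥ 0 — holds

Answer: Yes, holds for both x = 100 and x = -100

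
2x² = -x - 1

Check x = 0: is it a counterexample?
Substitute x = 0 into the relation:
x = 0: LHS = 2·0² = 0, RHS = -0 - 1 = -1; 0 = -1 — FAILS

Since the claim fails at x = 0, this value is a counterexample.

Answer: Yes, x = 0 is a counterexample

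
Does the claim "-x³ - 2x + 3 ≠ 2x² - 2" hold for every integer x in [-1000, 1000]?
The claim fails at x = 1:
x = 1: LHS = -1³ - 2·1 + 3 = 0, RHS = 2·1² - 2 = 0; 0 ≠ 0 — FAILS

Because a single integer refutes it, the statement is false.

Answer: False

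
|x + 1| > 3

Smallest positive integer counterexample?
Testing positive integers:
x = 1: LHS = |1 + 1| = |2| = 2; 2 > 3 — FAILS  ← smallest positive counterexample

Answer: x = 1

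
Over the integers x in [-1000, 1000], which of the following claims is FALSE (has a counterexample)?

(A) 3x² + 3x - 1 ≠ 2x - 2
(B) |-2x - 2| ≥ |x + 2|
(A) Over all integers in [-1000, 1000], LHS − RHS is always positive; it is smallest at x = 0, where it equals 1:
x = 0: LHS = 3·0² + 3·0 - 1 = -1, RHS = 2·0 - 2 = -2; -1 ≠ -2 — holds
At the ends of the range:
x = -1000: LHS = 3·(-1000)² + 3·(-1000) - 1 = 2996999, RHS = 2·(-1000) - 2 = -2002; 2996999 ≠ -2002 — holds
x = 1000: LHS = 3·1000² + 3·1000 - 1 = 3002999, RHS = 2·1000 - 2 = 1998; 3002999 ≠ 1998 — holds
Hence LHS − RHS is never 0, i.e. the two sides are never equal, so the relation holds for every integer in [-1000, 1000].

(B) x = -1: LHS = |-2·(-1) - 2| = |0| = 0, RHS = |(-1) + 2| = |1| = 1; 0 ≥ 1 — FAILS

Only (B) has a counterexample.

Answer: B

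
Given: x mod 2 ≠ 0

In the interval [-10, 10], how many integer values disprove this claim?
Counterexamples in [-10, 10]: {-10, -8, -6, -4, -2, 0, 2, 4, 6, 8, 10}.

Counting them gives 11 values.

Answer: 11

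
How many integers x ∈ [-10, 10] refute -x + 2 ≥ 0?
Counterexamples in [-10, 10]: {3, 4, 5, 6, 7, 8, 9, 10}.

Counting them gives 8 values.

Answer: 8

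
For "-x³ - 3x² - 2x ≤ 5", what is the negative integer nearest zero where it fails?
Testing negative integers from -1 downward:
x = -1: LHS = -(-1)³ - 3·(-1)² - 2·(-1) = 0; 0 ≤ 5 — holds
x = -2: LHS = -(-2)³ - 3·(-2)² - 2·(-2) = 0; 0 ≤ 5 — holds
x = -3: LHS = -(-3)³ - 3·(-3)² - 2·(-3) = 6; 6 ≤ 5 — FAILS  ← closest negative counterexample to 0

Answer: x = -3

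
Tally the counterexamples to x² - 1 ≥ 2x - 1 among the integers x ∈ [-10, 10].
Counterexamples in [-10, 10]: {1}.

Counting them gives 1 values.

Answer: 1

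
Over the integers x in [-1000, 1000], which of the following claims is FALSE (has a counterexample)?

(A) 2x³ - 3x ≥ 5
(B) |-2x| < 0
(A) x = 0: LHS = 2·0³ - 3·0 = 0; 0 ≥ 5 — FAILS
(B) x = 0: LHS = |-2·0| = |0| = 0; 0 < 0 — FAILS

Answer: Both A and B are false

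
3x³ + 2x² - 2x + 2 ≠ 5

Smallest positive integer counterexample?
Testing positive integers:
x = 1: LHS = 3·1³ + 2·1² - 2·1 + 2 = 5; 5 ≠ 5 — FAILS  ← smallest positive counterexample

Answer: x = 1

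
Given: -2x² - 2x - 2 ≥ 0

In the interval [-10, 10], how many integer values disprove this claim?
Counterexamples in [-10, 10]: {-10, -9, -8, -7, -6, -5, -4, -3, -2, -1, 0, 1, 2, 3, 4, 5, 6, 7, 8, 9, 10}.

Counting them gives 21 values.

Answer: 21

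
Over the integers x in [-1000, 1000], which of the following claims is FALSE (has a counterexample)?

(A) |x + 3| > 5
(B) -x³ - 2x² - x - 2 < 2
(A) x = 0: LHS = |0 + 3| = |3| = 3; 3 > 5 — FAILS
(B) x = -3: LHS = -(-3)³ - 2·(-3)² - (-3) - 2 = 10; 10 < 2 — FAILS

Answer: Both A and B are false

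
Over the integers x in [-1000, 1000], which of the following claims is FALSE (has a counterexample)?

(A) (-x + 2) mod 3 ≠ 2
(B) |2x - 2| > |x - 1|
(A) x = 0: LHS = (-0 + 2) mod 3 = 2 mod 3 = 2; 2 ≠ 2 — FAILS
(B) x = 1: LHS = |2·1 - 2| = |0| = 0, RHS = |1 - 1| = |0| = 0; 0 > 0 — FAILS

Answer: Both A and B are false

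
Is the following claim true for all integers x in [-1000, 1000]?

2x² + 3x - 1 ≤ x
The claim fails at x = 1:
x = 1: LHS = 2·1² + 3·1 - 1 = 4; 4 ≤ 1 — FAILS

Because a single integer refutes it, the statement is false.

Answer: False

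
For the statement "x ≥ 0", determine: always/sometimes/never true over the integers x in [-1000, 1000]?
Holds at x = 0: 0 ≥ 0 — holds
Fails at x = -1: -1 ≥ 0 — FAILS
It is satisfied by some integers in the range but not all.

Answer: Sometimes true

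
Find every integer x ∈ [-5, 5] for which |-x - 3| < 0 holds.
An absolute value is never negative, so the left side is ≥ 0 for every x, while the right side is 0. Tightest case in [-5, 5] is x = -3:
x = -3: LHS = |-(-3) - 3| = |0| = 0; 0 < 0 — FAILS
Hence LHS − RHS is never negative, i.e. LHS ≥ RHS throughout, so the claimed relation (<) fails for every integer in [-5, 5].

Answer: None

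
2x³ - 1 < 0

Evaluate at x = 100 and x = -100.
x = 100: LHS = 2·100³ - 1 = 1999999; 1999999 < 0 — FAILS
x = -100: LHS = 2·(-100)³ - 1 = -2000001; -2000001 < 0 — holds

Answer: Partially: fails for x = 100, holds for x = -100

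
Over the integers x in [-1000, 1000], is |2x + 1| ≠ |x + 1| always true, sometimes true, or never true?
Holds at x = 1: LHS = |2·1 + 1| = |3| = 3, RHS = |1 + 1| = |2| = 2; 3 ≠ 2 — holds
Fails at x = 0: LHS = |2·0 + 1| = |1| = 1, RHS = |0 + 1| = |1| = 1; 1 ≠ 1 — FAILS
It is satisfied by some integers in the range but not all.

Answer: Sometimes true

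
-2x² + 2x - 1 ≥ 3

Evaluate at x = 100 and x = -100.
x = 100: LHS = -2·100² + 2·100 - 1 = -19801; -19801 ≥ 3 — FAILS
x = -100: LHS = -2·(-100)² + 2·(-100) - 1 = -20201; -20201 ≥ 3 — FAILS

Answer: No, fails for both x = 100 and x = -100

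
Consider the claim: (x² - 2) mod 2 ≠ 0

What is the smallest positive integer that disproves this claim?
Testing positive integers:
x = 1: LHS = (1² - 2) mod 2 = (-1) mod 2 = 1; 1 ≠ 0 — holds
x = 2: LHS = (2² - 2) mod 2 = 2 mod 2 = 0; 0 ≠ 0 — FAILS  ← smallest positive counterexample

Answer: x = 2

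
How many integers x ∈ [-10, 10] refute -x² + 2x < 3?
Over all integers in [-10, 10], LHS − RHS is largest at x = 1, where it equals -2:
x = 1: LHS = -1² + 2·1 = 1; 1 < 3 — holds
At the ends of the range:
x = -10: LHS = -(-10)² + 2·(-10) = -120; -120 < 3 — holds
x = 10: LHS = -10² + 2·10 = -80; -80 < 3 — holds
Hence LHS − RHS is never zero or positive, i.e. LHS < RHS throughout, so the relation holds for every integer in [-10, 10].

No counterexample appears in that range.

Answer: 0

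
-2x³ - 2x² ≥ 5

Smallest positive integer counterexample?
Testing positive integers:
x = 1: LHS = -2·1³ - 2·1² = -4; -4 ≥ 5 — FAILS  ← smallest positive counterexample

Answer: x = 1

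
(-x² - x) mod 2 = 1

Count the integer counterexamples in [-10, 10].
Counterexamples in [-10, 10]: {-10, -9, -8, -7, -6, -5, -4, -3, -2, -1, 0, 1, 2, 3, 4, 5, 6, 7, 8, 9, 10}.

Counting them gives 21 values.

Answer: 21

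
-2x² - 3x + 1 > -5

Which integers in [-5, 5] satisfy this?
Holds for: {-2, -1, 0, 1}
Fails for: {-5, -4, -3, 2, 3, 4, 5}

Answer: {-2, -1, 0, 1}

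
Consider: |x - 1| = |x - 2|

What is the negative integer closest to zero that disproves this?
Testing negative integers from -1 downward:
x = -1: LHS = |(-1) - 1| = |-2| = 2, RHS = |(-1) - 2| = |-3| = 3; 2 = 3 — FAILS  ← closest negative counterexample to 0

Answer: x = -1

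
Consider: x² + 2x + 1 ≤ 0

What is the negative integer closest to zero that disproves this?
Testing negative integers from -1 downward:
x = -1: LHS = (-1)² + 2·(-1) + 1 = 0; 0 ≤ 0 — holds
x = -2: LHS = (-2)² + 2·(-2) + 1 = 1; 1 ≤ 0 — FAILS  ← closest negative counterexample to 0

Answer: x = -2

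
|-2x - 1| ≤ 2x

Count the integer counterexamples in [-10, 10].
Counterexamples in [-10, 10]: {-10, -9, -8, -7, -6, -5, -4, -3, -2, -1, 0, 1, 2, 3, 4, 5, 6, 7, 8, 9, 10}.

Counting them gives 21 values.

Answer: 21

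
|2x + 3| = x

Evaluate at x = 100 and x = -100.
x = 100: LHS = |2·100 + 3| = |203| = 203; 203 = 100 — FAILS
x = -100: LHS = |2·(-100) + 3| = |-197| = 197; 197 = -100 — FAILS

Answer: No, fails for both x = 100 and x = -100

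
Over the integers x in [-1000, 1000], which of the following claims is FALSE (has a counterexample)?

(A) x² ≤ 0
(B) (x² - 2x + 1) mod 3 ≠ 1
(A) x = 1: LHS = 1² = 1; 1 ≤ 0 — FAILS
(B) x = 0: LHS = (0² - 2·0 + 1) mod 3 = 1 mod 3 = 1; 1 ≠ 1 — FAILS

Answer: Both A and B are false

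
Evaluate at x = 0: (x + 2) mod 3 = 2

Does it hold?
x = 0: LHS = (0 + 2) mod 3 = 2 mod 3 = 2; 2 = 2 — holds

The relation is satisfied at x = 0.

Answer: Yes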